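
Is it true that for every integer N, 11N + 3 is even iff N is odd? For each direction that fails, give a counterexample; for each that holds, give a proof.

Converse. Suppose N is odd; write N = 2j + 1. Then 11N + 3 = 11·(2j + 1) + 3 = 2·11j + 14, which is even.

Forward direction. Suppose 11N + 3 is even. Since 11 is odd, 11N and N have the same parity, so 11N + 3 ≡ N + 3 (mod 2). As 3 is odd, 11N + 3 is even exactly when N is odd. Thus N is odd.

The biconditional holds.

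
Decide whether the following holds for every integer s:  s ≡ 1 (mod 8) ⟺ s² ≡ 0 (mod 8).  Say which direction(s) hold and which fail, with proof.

Neither direction holds.

(→) This fails: take s = 1. Then 1 ≡ 1 (mod 8), but 1² = 1 ≡ 1 (mod 8), not 0.

(←) This fails: take s = 0. Then 0² = 0 ≡ 0 (mod 8), yet 0 ≡ 0 (mod 8), not 1.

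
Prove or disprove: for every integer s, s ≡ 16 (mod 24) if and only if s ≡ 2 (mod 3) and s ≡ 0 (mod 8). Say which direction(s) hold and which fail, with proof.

Both directions fail.

(⟹) This fails: s = 16 gives 16 ≡ 16 (mod 24) but 16 ≡ 1 (mod 3), so the conjunction on the right does not hold.

(⟸) This fails: s = 8 satisfies both congruences on the right (8 ≡ 2 mod 3 and 8 ≡ 0 mod 8) yet 8 ≡ 8 (mod 24), not 16.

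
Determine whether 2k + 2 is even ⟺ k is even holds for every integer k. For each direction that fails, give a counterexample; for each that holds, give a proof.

(⇒) This fails: take k = 1. Then 2k + 2 = 4, which is even, yet k = 1 is odd, not even.

(⇐) Suppose k is even. Since 2 is even, 2k is even for every k, so 2k + 2 has the same parity as 2, which is even. Hence 2k + 2 is even.

Only the converse holds.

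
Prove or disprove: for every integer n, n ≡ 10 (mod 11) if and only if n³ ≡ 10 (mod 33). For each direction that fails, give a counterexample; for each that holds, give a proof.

(⇒) fails; (⇐) holds.

(←) The residues r modulo 33 with r³ ≡ 10 (mod 33) are exactly {10}, and each is ≡ 10 (mod 11).

(→) This fails: take n = 21. Then 21 ≡ 10 (mod 11), but 21³ = 9261 ≡ 21 (mod 33), not 10.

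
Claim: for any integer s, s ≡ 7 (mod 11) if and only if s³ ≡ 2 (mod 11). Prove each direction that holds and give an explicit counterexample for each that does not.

The biconditional holds.

[⇒] Suppose s ≡ 7 (mod 11). Write s = 11j + 7. Then (11j + 7)³ = 1331j³ + 2541j² + 1617j + 343 = 11(121j³ + 231j² + 147j + 31) + 2, so s³ ≡ 2 (mod 11).

[⇐] Conversely, suppose s³ ≡ 2 (mod 11). The only residue r in {0, …, 10} with r³ ≡ 2 (mod 11) is r = 7, so s ≡ 7 (mod 11).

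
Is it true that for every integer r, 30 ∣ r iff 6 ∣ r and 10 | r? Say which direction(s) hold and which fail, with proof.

(⇒) If 30 ∣ r, write r = 30q. Since 30 = 5·6, r = 6·(5q), so 6 ∣ r; and since 30 = 3·10, r = 10·(3q), so 10 ∣ r.

(⇐) Suppose 6 ∣ r and 10 ∣ r. Any common multiple of 6 and 10 is a multiple of their lcm; here lcm(6, 10) = 6·10/gcd(6, 10) = 60/2 = 30, so 30 ∣ r.

Both implications hold.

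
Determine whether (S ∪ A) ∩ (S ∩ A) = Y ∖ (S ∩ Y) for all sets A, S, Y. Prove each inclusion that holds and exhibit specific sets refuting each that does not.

Forward inclusion. This inclusion fails. Take A = {1}, S = {1}, Y = ∅; then 1 ∈ (S ∪ A) ∩ (S ∩ A) but 1 ∉ Y ∖ (S ∩ Y).

Reverse inclusion. This inclusion fails. Take A = ∅, S = ∅, Y = {1}; then 1 ∈ Y ∖ (S ∩ Y) but 1 ∉ (S ∪ A) ∩ (S ∩ A).

Both inclusions fail.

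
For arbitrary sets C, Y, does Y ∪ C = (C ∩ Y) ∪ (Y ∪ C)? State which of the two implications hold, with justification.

Reverse inclusion. Let x ∈ (C ∩ Y) ∪ (Y ∪ C). Then either x ∈ C and x ∉ Y; or x ∈ Y and x ∉ C; or x ∈ C ∩ Y. In each case x ∈ Y ∪ C, so (C ∩ Y) ∪ (Y ∪ C) ⊆ Y ∪ C.

Forward inclusion. Let x ∈ Y ∪ C. Then either x ∈ C and x ∉ Y; or x ∈ Y and x ∉ C; or x ∈ C ∩ Y. In each case x ∈ (C ∩ Y) ∪ (Y ∪ C), so Y ∪ C ⊆ (C ∩ Y) ∪ (Y ∪ C).

The two sets are equal.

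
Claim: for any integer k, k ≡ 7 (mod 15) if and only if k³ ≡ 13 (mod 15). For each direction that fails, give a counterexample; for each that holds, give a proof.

(⇒) Suppose k ≡ 7 (mod 15). Write k = 15j + 7. Then (15j + 7)³ = 3375j³ + 4725j² + 2205j + 343 = 15(225j³ + 315j² + 147j + 22) + 13, so k³ ≡ 13 (mod 15).

(⇐) Conversely, suppose k³ ≡ 13 (mod 15). The only residue r in {0, …, 14} with r³ ≡ 13 (mod 15) is r = 7, so k ≡ 7 (mod 15).

Equivalent; both directions hold.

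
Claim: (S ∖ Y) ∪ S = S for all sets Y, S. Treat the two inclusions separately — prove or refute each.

Both inclusions hold.

Forward inclusion. Let x ∈ (S ∖ Y) ∪ S. Then either x ∈ S and x ∉ Y; or x ∈ Y ∩ S. In each case x ∈ S, so (S ∖ Y) ∪ S ⊆ S.

Reverse inclusion. Let x ∈ S. Then either x ∈ S and x ∉ Y; or x ∈ Y ∩ S. In each case x ∈ (S ∖ Y) ∪ S, so S ⊆ (S ∖ Y) ∪ S.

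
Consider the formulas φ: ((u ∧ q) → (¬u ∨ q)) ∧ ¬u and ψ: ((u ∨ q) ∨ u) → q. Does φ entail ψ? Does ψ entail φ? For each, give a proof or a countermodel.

(⇒) holds; (⇐) fails.

(→) Assume the antecedent. If q is true, ((u ∨ q) ∨ u) → q reduces to true regardless of the other variables. If q is false, the antecedent forces (q = F, u = F), and ((u ∨ q) ∨ u) → q holds there. Either way ((u ∨ q) ∨ u) → q holds.

(←) This fails. Under q = T, u = T, the left side is false but the right side is true.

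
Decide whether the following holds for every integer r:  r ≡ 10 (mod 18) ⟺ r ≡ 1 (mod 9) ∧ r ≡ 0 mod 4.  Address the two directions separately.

(⟹) This fails: r = 10 gives 10 ≡ 10 (mod 18) but 10 ≡ 2 (mod 4), so the conjunction on the right does not hold.

(⟸) Conversely, if r ≡ 1 (mod 9) and r ≡ 0 (mod 4), then by the Chinese remainder theorem r ≡ 28 (mod 36). Since 28 ≡ 10 (mod 18) and 18 ∣ 36, we get r ≡ 10 (mod 18).

(⇒) fails; (⇐) holds.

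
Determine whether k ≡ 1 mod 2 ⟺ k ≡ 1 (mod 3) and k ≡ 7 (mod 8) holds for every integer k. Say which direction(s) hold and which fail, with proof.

The forward direction fails; the converse holds.

(⟹) This fails: k = 1 gives 1 ≡ 1 (mod 2) but 1 ≡ 1 (mod 8), so the conjunction on the right does not hold.

(⟸) Conversely, if k ≡ 1 (mod 3) and k ≡ 7 (mod 8), then by the Chinese remainder theorem k ≡ 7 (mod 24). Since 7 ≡ 1 (mod 2) and 2 ∣ 24, we get k ≡ 1 (mod 2).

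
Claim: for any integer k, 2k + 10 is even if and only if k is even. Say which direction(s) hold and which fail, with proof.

(→) This fails: take k = 7. Then 2k + 10 = 24, which is even, yet k = 7 is odd, not even.

(←) Suppose k is even. Since 2 is even, 2k is even for every k, so 2k + 10 has the same parity as 10, which is even. Hence 2k + 10 is even.

(⇒) fails; (⇐) holds.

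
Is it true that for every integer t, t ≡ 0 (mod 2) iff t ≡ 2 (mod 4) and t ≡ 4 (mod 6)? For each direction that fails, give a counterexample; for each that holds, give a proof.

(→) This fails: t = 0 gives 0 ≡ 0 (mod 2) but 0 ≡ 0 (mod 4), so the conjunction on the right does not hold.

(←) Conversely, if t ≡ 2 (mod 4) and t ≡ 4 (mod 6), then by the Chinese remainder theorem t ≡ 10 (mod 12). Since 10 ≡ 0 (mod 2) and 2 ∣ 12, we get t ≡ 0 (mod 2).

Only the reverse direction holds.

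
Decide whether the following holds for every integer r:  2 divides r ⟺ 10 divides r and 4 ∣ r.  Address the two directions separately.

(⟹) This fails: take r = 2. Certainly 2 ∣ 2, but 10 ∤ 2.

(⟸) Suppose 10 ∣ r and 4 ∣ r. Any common multiple of 10 and 4 is a multiple of their lcm; here lcm(10, 4) = 10·4/gcd(10, 4) = 40/2 = 20, so 20 ∣ r. Since 2 ∣ 20, it follows that 2 ∣ r.

Only the reverse direction holds.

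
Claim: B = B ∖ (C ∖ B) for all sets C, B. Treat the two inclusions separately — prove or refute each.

The two sets are equal.

(⟹) Let x ∈ B. Then either x ∈ B and x ∉ C; or x ∈ C ∩ B. In each case x ∈ B ∖ (C ∖ B), so B ⊆ B ∖ (C ∖ B).

(⟸) Let x ∈ B ∖ (C ∖ B). Then either x ∈ B and x ∉ C; or x ∈ C ∩ B. In each case x ∈ B, so B ∖ (C ∖ B) ⊆ B.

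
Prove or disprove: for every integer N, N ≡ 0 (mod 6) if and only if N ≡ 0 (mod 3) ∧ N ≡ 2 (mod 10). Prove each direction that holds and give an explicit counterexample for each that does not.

(⟹) This fails: N = 0 gives 0 ≡ 0 (mod 6) but 0 ≡ 0 (mod 10), so the conjunction on the right does not hold.

(⟸) Conversely, if N ≡ 0 (mod 3) and N ≡ 2 (mod 10), then by the Chinese remainder theorem N ≡ 12 (mod 30). Since 12 ≡ 0 (mod 6) and 6 ∣ 30, we get N ≡ 0 (mod 6).

Only the reverse direction holds.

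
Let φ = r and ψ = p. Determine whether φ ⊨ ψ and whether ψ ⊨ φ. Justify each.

(⟹) This fails. Under r = T, p = F, the left side is true but the right side is false.

(⟸) This fails. Under r = F, p = T, the left side is false but the right side is true.

(⇒) fails and (⇐) fails.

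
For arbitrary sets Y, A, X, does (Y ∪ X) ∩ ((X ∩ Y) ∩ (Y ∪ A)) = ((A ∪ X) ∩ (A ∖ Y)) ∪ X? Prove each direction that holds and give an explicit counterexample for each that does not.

(⟹) Let x ∈ (Y ∪ X) ∩ ((X ∩ Y) ∩ (Y ∪ A)). Then either x ∈ Y ∩ X and x ∉ A; or x ∈ Y ∩ A ∩ X. In each case x ∈ ((A ∪ X) ∩ (A ∖ Y)) ∪ X, so (Y ∪ X) ∩ ((X ∩ Y) ∩ (Y ∪ A)) ⊆ ((A ∪ X) ∩ (A ∖ Y)) ∪ X.

(⟸) This inclusion fails. Take Y = ∅, A = {1}, X = ∅; then 1 ∈ ((A ∪ X) ∩ (A ∖ Y)) ∪ X but 1 ∉ (Y ∪ X) ∩ ((X ∩ Y) ∩ (Y ∪ A)).

(⊆) holds; (⊇) fails.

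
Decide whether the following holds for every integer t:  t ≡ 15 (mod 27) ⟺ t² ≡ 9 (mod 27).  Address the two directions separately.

Only the forward direction holds.

[⇒] Suppose t ≡ 15 (mod 27). Write t = 27j + 15. Then (27j + 15)² = 729j² + 810j + 225 = 27(27j² + 30j + 8) + 9, so t² ≡ 9 (mod 27).

[⇐] This fails: take t = 3. Then 3² = 9 ≡ 9 (mod 27), yet 3 ≡ 3 (mod 27), not 15.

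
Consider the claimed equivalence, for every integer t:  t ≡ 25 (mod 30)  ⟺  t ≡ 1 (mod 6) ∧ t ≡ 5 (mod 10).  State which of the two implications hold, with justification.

Both implications hold.

[⇐] If t ≡ 1 (mod 6) and t ≡ 5 (mod 10), then by the Chinese remainder theorem t ≡ 25 (mod 30). This is exactly t ≡ 25 (mod 30).

[⇒] Suppose t ≡ 25 (mod 30); write t = 30j + 25. Since 6 ∣ 30, reducing mod 6 gives t ≡ 25 ≡ 1 (mod 6); since 10 ∣ 30, reducing mod 10 gives t ≡ 25 ≡ 5 (mod 10).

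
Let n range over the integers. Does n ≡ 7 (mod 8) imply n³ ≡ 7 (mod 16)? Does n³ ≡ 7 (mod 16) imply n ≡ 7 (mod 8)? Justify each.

[⇒] This fails: take n = 15. Then 15 ≡ 7 (mod 8), but 15³ = 3375 ≡ 15 (mod 16), not 7.

[⇐] Conversely, the residues r modulo 16 with r³ ≡ 7 (mod 16) are exactly {7}, and each is ≡ 7 (mod 8).

Not equivalent: only (⇐) holds.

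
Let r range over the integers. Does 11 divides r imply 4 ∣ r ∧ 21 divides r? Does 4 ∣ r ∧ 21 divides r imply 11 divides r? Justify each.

(⇒) fails and (⇐) fails.

(⟹) This fails: take r = 11. Certainly 11 ∣ 11, but 4 ∤ 11.

(⟸) This fails: take r = 84. Both 4 ∣ 84 and 21 ∣ 84, yet 84 is not a multiple of 11 (since 84 = 7·11 + 7), so 11 ∤ 84.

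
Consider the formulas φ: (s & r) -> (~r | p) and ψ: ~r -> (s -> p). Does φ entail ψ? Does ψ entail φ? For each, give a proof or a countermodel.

Neither implication holds.

(⇒) This fails. Under s = T, p = F, r = F, the left side is true but the right side is false.

(⇐) This fails. Under s = T, p = F, r = T, the left side is false but the right side is true.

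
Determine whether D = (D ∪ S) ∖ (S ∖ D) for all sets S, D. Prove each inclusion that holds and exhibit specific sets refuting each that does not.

Reverse inclusion. Let x ∈ (D ∪ S) ∖ (S ∖ D). Then either x ∈ D and x ∉ S; or x ∈ S ∩ D. In each case x ∈ D, so (D ∪ S) ∖ (S ∖ D) ⊆ D.

Forward inclusion. Let x ∈ D. Then either x ∈ D and x ∉ S; or x ∈ S ∩ D. In each case x ∈ (D ∪ S) ∖ (S ∖ D), so D ⊆ (D ∪ S) ∖ (S ∖ D).

The two sets are equal.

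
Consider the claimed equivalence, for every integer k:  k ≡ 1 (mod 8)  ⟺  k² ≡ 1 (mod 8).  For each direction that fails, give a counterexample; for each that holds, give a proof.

(⟹) Suppose k ≡ 1 (mod 8). Write k = 8j + 1. Then (8j + 1)² = 64j² + 16j + 1 = 8(8j² + 2j) + 1, so k² ≡ 1 (mod 8).

(⟸) This fails: take k = 3. Then 3² = 9 ≡ 1 (mod 8), yet 3 ≡ 3 (mod 8), not 1.

Not equivalent: only (⇒) holds.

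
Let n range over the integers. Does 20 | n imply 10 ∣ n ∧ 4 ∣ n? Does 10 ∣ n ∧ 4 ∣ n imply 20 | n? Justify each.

Both directions hold; the statement is true.

(→) If 20 ∣ n, write n = 20q. Since 20 = 2·10, n = 10·(2q), so 10 ∣ n; and since 20 = 5·4, n = 4·(5q), so 4 ∣ n.

(←) Suppose 10 ∣ n and 4 ∣ n. Any common multiple of 10 and 4 is a multiple of their lcm; here lcm(10, 4) = 10·4/gcd(10, 4) = 40/2 = 20, so 20 ∣ n.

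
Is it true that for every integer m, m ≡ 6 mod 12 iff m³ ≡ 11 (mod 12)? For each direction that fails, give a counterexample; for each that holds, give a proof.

(⟹) This fails: take m = 6. Then 6 ≡ 6 (mod 12), but 6³ = 216 ≡ 0 (mod 12), not 11.

(⟸) This fails: take m = 11. Then 11³ = 1331 ≡ 11 (mod 12), yet 11 ≡ 11 (mod 12), not 6.

Neither direction holds.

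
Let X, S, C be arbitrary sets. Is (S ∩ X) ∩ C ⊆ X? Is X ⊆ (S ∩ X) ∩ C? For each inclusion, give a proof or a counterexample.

Only the forward inclusion holds.

Forward inclusion. Let x ∈ (S ∩ X) ∩ C. Then x ∈ X ∩ S ∩ C, from which x ∈ X.

Reverse inclusion. This inclusion fails. Take X = {1}, S = ∅, C = ∅; then 1 ∈ X but 1 ∉ (S ∩ X) ∩ C.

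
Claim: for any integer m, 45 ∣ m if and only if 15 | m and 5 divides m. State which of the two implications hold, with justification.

(⇒) holds; (⇐) fails.

(→) If 45 ∣ m, write m = 45q. Since 45 = 3·15, m = 15·(3q), so 15 ∣ m; and since 45 = 9·5, m = 5·(9q), so 5 ∣ m.

(←) This fails: take m = 15. Both 15 ∣ 15 and 5 ∣ 15, yet 15 is not a multiple of 45 (since 15 = 0·45 + 15), so 45 ∤ 15.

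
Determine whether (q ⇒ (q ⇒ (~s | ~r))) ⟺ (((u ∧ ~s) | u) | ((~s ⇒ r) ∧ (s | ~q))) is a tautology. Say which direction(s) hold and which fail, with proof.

(⇒) This fails. Under r = F, u = F, s = F, q = F, the left side is true but the right side is false.

(⇐) This fails. Under r = T, u = F, s = T, q = T, the left side is false but the right side is true.

Neither implication holds.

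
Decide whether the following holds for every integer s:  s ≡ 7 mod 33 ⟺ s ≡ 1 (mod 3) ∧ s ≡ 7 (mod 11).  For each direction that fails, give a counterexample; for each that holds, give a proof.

[⇒] Suppose s ≡ 7 (mod 33); write s = 33j + 7. Since 3 ∣ 33, reducing mod 3 gives s ≡ 7 ≡ 1 (mod 3); since 11 ∣ 33, reducing mod 11 gives s ≡ 7 (mod 11).

[⇐] Conversely, if s ≡ 1 (mod 3) and s ≡ 7 (mod 11), then by the Chinese remainder theorem s ≡ 7 (mod 33). This is exactly s ≡ 7 (mod 33).

Equivalent; both directions hold.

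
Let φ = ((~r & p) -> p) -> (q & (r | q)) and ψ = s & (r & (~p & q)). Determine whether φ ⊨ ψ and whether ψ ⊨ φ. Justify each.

Not equivalent: only (⇐) holds.

(←) Assume the antecedent. If s is true, the antecedent forces (s = T, p = F, q = T, r = T), and the consequent holds there. If s is false, the antecedent cannot hold. Either way the consequent holds.

(→) This fails. Under s = F, p = F, q = T, r = F, the left side is true but the right side is false.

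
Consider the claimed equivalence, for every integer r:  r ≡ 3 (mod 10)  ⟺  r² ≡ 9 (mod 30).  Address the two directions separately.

Both directions fail.

(⟹) This fails: take r = 13. Then 13 ≡ 3 (mod 10), but 13² = 169 ≡ 19 (mod 30), not 9.

(⟸) This fails: take r = 27. Then 27² = 729 ≡ 9 (mod 30), yet 27 ≡ 7 (mod 10), not 3.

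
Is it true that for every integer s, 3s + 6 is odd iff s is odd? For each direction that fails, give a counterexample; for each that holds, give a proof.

Both directions hold; the statement is true.

[⇐] Suppose s is odd; write s = 2j + 1. Then 3s + 6 = 3·(2j + 1) + 6 = 2·3j + 9, which is odd.

[⇒] Suppose 3s + 6 is odd. Since 3 is odd, 3s and s have the same parity, so 3s + 6 ≡ s + 6 (mod 2). As 6 is even, 3s + 6 is odd exactly when s is odd. Thus s is odd.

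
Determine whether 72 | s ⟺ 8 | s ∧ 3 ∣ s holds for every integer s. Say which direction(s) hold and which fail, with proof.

[⇒] If 72 ∣ s, write s = 72q. Since 72 = 9·8, s = 8·(9q), so 8 ∣ s; and since 72 = 24·3, s = 3·(24q), so 3 ∣ s.

[⇐] This fails: take s = 24. Both 8 ∣ 24 and 3 ∣ 24, yet 24 is not a multiple of 72 (since 24 = 0·72 + 24), so 72 ∤ 24.

Only the forward implication holds.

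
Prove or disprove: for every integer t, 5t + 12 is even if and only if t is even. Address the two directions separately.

(⇒) Suppose 5t + 12 is even. Since 5 is odd, 5t and t have the same parity, so 5t + 12 ≡ t + 12 (mod 2). As 12 is even, 5t + 12 is even exactly when t is even. Thus t is even.

(⇐) Conversely, suppose t is even; write t = 2j. Then 5t + 12 = 5·(2j) + 12 = 2·5j + 12, which is even.

Both directions hold.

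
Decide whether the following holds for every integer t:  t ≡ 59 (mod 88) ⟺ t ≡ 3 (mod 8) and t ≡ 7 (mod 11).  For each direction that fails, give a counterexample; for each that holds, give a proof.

(⇒) fails and (⇐) fails.

Forward direction. This fails: t = 59 gives 59 ≡ 59 (mod 88) but 59 ≡ 4 (mod 11), so the conjunction on the right does not hold.

Converse. This fails: t = 51 satisfies both congruences on the right (51 ≡ 3 mod 8 and 51 ≡ 7 mod 11) yet 51 ≡ 51 (mod 88), not 59.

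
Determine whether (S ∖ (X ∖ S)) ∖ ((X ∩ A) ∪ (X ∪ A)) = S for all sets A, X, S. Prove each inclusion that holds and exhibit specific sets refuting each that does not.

(⟹) Let x ∈ (S ∖ (X ∖ S)) ∖ ((X ∩ A) ∪ (X ∪ A)). Then x ∈ S and x ∉ A, X, from which x ∈ S.

(⟸) This inclusion fails. Take A = {1}, X = ∅, S = {1}; then 1 ∈ S but 1 ∉ (S ∖ (X ∖ S)) ∖ ((X ∩ A) ∪ (X ∪ A)).

Only the forward inclusion holds.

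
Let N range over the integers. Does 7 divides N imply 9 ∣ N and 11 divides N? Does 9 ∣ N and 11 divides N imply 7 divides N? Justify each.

Both directions fail.

(⟹) This fails: take N = 7. Certainly 7 ∣ 7, but 9 ∤ 7.

(⟸) This fails: take N = 99. Both 9 ∣ 99 and 11 ∣ 99, yet 99 is not a multiple of 7 (since 99 = 14·7 + 1), so 7 ∤ 99.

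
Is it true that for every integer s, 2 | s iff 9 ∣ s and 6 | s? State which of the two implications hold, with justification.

(⇒) This fails: take s = 2. Certainly 2 ∣ 2, but 9 ∤ 2.

(⇐) Suppose 9 ∣ s and 6 ∣ s. Any common multiple of 9 and 6 is a multiple of their lcm; here lcm(9, 6) = 9·6/gcd(9, 6) = 54/3 = 18, so 18 ∣ s. Since 2 ∣ 18, it follows that 2 ∣ s.

Only the reverse direction holds.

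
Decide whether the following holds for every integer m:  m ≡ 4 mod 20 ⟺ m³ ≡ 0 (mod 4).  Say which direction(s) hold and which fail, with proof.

Forward direction. Suppose m ≡ 4 (mod 20). Then m³ ≡ 4³ = 64 (mod 20), and since 4 ∣ 20, also m³ ≡ 0 (mod 4).

Converse. This fails: take m = 0. Then 0³ = 0 ≡ 0 (mod 4), yet 0 ≡ 0 (mod 20), not 4.

Only the forward direction holds.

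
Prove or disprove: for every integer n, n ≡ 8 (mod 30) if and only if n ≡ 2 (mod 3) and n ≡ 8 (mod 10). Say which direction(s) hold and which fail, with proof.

[⇒] Suppose n ≡ 8 (mod 30); write n = 30j + 8. Since 3 ∣ 30, reducing mod 3 gives n ≡ 8 ≡ 2 (mod 3); since 10 ∣ 30, reducing mod 10 gives n ≡ 8 (mod 10).

[⇐] Conversely, if n ≡ 2 (mod 3) and n ≡ 8 (mod 10), then by the Chinese remainder theorem n ≡ 8 (mod 30). This is exactly n ≡ 8 (mod 30).

Equivalent; both directions hold.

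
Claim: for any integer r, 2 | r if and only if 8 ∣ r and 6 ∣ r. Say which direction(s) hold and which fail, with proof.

(⇐) Suppose 8 ∣ r and 6 ∣ r. Any common multiple of 8 and 6 is a multiple of their lcm; here lcm(8, 6) = 8·6/gcd(8, 6) = 48/2 = 24, so 24 ∣ r. Since 2 ∣ 24, it follows that 2 ∣ r.

(⇒) This fails: take r = 2. Certainly 2 ∣ 2, but 8 ∤ 2.

(⇒) fails; (⇐) holds.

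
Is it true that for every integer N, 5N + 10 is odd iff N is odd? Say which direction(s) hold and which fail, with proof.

Both directions hold; the statement is true.

(⟸) Suppose N is odd; write N = 2j + 1. Then 5N + 10 = 5·(2j + 1) + 10 = 2·5j + 15, which is odd.

(⟹) Suppose 5N + 10 is odd. Since 5 is odd, 5N and N have the same parity, so 5N + 10 ≡ N + 10 (mod 2). As 10 is even, 5N + 10 is odd exactly when N is odd. Thus N is odd.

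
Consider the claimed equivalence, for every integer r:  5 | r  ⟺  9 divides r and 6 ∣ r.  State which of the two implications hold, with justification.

Forward direction. This fails: take r = 5. Certainly 5 ∣ 5, but 9 ∤ 5.

Converse. This fails: take r = 18. Both 9 ∣ 18 and 6 ∣ 18, yet 18 is not a multiple of 5 (since 18 = 3·5 + 3), so 5 ∤ 18.

(⇒) fails and (⇐) fails.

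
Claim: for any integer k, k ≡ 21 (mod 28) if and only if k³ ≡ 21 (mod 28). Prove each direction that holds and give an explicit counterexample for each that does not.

Both directions hold; the statement is true.

Forward direction. Suppose k ≡ 21 (mod 28). Write k = 28j + 21. Then (28j + 21)³ = 21952j³ + 49392j² + 37044j + 9261 = 28(784j³ + 1764j² + 1323j + 330) + 21, so k³ ≡ 21 (mod 28).

Converse. Suppose k³ ≡ 21 (mod 28). The only residue r in {0, …, 27} with r³ ≡ 21 (mod 28) is r = 21, so k ≡ 21 (mod 28).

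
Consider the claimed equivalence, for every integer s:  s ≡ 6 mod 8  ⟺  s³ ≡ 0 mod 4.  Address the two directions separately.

[⇐] This fails: take s = 0. Then 0³ = 0 ≡ 0 (mod 4), yet 0 ≡ 0 (mod 8), not 6.

[⇒] Suppose s ≡ 6 (mod 8). Then s³ ≡ 6³ = 216 (mod 8), and since 4 ∣ 8, also s³ ≡ 0 (mod 4).

Only the forward direction holds.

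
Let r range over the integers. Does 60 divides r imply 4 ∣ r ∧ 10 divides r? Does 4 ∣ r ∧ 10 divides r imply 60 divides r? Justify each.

(→) If 60 ∣ r, write r = 60q. Since 60 = 15·4, r = 4·(15q), so 4 ∣ r; and since 60 = 6·10, r = 10·(6q), so 10 ∣ r.

(←) This fails: take r = 20. Both 4 ∣ 20 and 10 ∣ 20, yet 20 is not a multiple of 60 (since 20 = 0·60 + 20), so 60 ∤ 20.

The forward direction holds; the converse fails.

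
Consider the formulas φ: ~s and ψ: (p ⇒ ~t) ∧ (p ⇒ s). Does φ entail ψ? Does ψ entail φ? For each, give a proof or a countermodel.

Neither implication holds.

Forward direction. This fails. Under t = F, s = F, p = T, the left side is true but the right side is false.

Converse. This fails. Under t = F, s = T, p = F, the left side is false but the right side is true.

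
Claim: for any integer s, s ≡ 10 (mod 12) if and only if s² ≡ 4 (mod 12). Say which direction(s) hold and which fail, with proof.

Only the forward direction holds.

(⇒) Suppose s ≡ 10 (mod 12). Write s = 12j + 10. Then (12j + 10)² = 144j² + 240j + 100 = 12(12j² + 20j + 8) + 4, so s² ≡ 4 (mod 12).

(⇐) This fails: take s = 2. Then 2² = 4 ≡ 4 (mod 12), yet 2 ≡ 2 (mod 12), not 10.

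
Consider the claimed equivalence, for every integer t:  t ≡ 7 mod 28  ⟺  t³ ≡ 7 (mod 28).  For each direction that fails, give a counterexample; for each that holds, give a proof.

[⇒] Suppose t ≡ 7 mod 28. Write t = 28j + 7. Then (28j + 7)³ = 21952j³ + 16464j² + 4116j + 343 = 28(784j³ + 588j² + 147j + 12) + 7, so t³ ≡ 7 (mod 28).

[⇐] Conversely, suppose t³ ≡ 7 (mod 28). The only residue r in {0, …, 27} with r³ ≡ 7 (mod 28) is r = 7, so t ≡ 7 (mod 28).

Both directions hold; the statement is true.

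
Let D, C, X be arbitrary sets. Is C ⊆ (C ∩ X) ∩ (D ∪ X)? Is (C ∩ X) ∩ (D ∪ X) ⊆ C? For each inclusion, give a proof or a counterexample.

Only the reverse inclusion holds.

(⟹) This inclusion fails. Take D = ∅, C = {1}, X = ∅; then 1 ∈ C but 1 ∉ (C ∩ X) ∩ (D ∪ X).

(⟸) Let x ∈ (C ∩ X) ∩ (D ∪ X). Then either x ∈ C ∩ X and x ∉ D; or x ∈ D ∩ C ∩ X. In each case x ∈ C, so (C ∩ X) ∩ (D ∪ X) ⊆ C.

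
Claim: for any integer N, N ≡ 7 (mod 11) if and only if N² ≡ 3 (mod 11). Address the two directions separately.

(⇒) fails and (⇐) fails.

(⇒) This fails: take N = 7. Then 7 ≡ 7 (mod 11), but 7² = 49 ≡ 5 (mod 11), not 3.

(⇐) This fails: take N = 5. Then 5² = 25 ≡ 3 (mod 11), yet 5 ≡ 5 (mod 11), not 7.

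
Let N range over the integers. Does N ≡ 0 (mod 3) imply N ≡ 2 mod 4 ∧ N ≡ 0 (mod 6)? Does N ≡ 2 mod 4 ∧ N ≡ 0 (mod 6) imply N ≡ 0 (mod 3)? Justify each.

(⟹) This fails: N = 0 gives 0 ≡ 0 (mod 3) but 0 ≡ 0 (mod 4), so the conjunction on the right does not hold.

(⟸) Conversely, if N ≡ 2 (mod 4) and N ≡ 0 (mod 6), then by the Chinese remainder theorem N ≡ 6 (mod 12). Since 6 ≡ 0 (mod 3) and 3 ∣ 12, we get N ≡ 0 (mod 3).

The forward direction fails; the converse holds.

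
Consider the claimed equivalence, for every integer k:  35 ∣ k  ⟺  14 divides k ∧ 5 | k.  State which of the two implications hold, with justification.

Converse. Suppose 14 ∣ k and 5 ∣ k. Any common multiple of 14 and 5 is a multiple of their lcm; here gcd(14, 5) = 1, so lcm(14, 5) = 14·5 = 70, so 70 ∣ k. Since 35 ∣ 70, it follows that 35 ∣ k.

Forward direction. This fails: take k = 35. Certainly 35 ∣ 35, but 14 ∤ 35.

(⇒) fails; (⇐) holds.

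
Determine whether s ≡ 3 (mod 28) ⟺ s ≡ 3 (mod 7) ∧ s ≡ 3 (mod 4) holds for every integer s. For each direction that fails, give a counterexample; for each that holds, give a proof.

The biconditional holds.

Converse. If s ≡ 3 (mod 7) and s ≡ 3 (mod 4), then by the Chinese remainder theorem s ≡ 3 (mod 28). This is exactly s ≡ 3 (mod 28).

Forward direction. Suppose s ≡ 3 (mod 28); write s = 28j + 3. Since 7 ∣ 28, reducing mod 7 gives s ≡ 3 (mod 7); since 4 ∣ 28, reducing mod 4 gives s ≡ 3 (mod 4).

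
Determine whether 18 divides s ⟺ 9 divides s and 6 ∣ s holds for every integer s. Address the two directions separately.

Both directions hold.

Forward direction. If 18 ∣ s, write s = 18q. Since 18 = 2·9, s = 9·(2q), so 9 ∣ s; and since 18 = 3·6, s = 6·(3q), so 6 ∣ s.

Converse. Suppose 9 ∣ s and 6 ∣ s. Any common multiple of 9 and 6 is a multiple of their lcm; here lcm(9, 6) = 9·6/gcd(9, 6) = 54/3 = 18, so 18 ∣ s.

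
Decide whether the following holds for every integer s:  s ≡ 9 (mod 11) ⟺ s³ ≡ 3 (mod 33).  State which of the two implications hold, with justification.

[⇒] This fails: take s = 20. Then 20 ≡ 9 (mod 11), but 20³ = 8000 ≡ 14 (mod 33), not 3.

[⇐] Conversely, the residues r modulo 33 with r³ ≡ 3 (mod 33) are exactly {9}, and each is ≡ 9 (mod 11).

Only the converse holds.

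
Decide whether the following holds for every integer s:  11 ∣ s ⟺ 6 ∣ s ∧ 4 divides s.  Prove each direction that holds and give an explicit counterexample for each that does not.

(⟹) This fails: take s = 11. Certainly 11 ∣ 11, but 6 ∤ 11.

(⟸) This fails: take s = 12. Both 6 ∣ 12 and 4 ∣ 12, yet 12 is not a multiple of 11 (since 12 = 1·11 + 1), so 11 ∤ 12.

Both directions fail.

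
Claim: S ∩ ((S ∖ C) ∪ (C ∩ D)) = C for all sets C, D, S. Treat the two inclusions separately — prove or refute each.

Both inclusions fail.

(⟹) This inclusion fails. Take C = ∅, D = ∅, S = {1}; then 1 ∈ S ∩ ((S ∖ C) ∪ (C ∩ D)) but 1 ∉ C.

(⟸) This inclusion fails. Take C = {1}, D = ∅, S = ∅; then 1 ∈ C but 1 ∉ S ∩ ((S ∖ C) ∪ (C ∩ D)).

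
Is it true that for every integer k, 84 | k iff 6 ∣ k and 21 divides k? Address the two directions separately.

The forward direction holds; the converse fails.

[⇐] This fails: take k = 42. Both 6 ∣ 42 and 21 ∣ 42, yet 42 is not a multiple of 84 (since 42 = 0·84 + 42), so 84 ∤ 42.

[⇒] If 84 ∣ k, write k = 84q. Since 84 = 14·6, k = 6·(14q), so 6 ∣ k; and since 84 = 4·21, k = 21·(4q), so 21 ∣ k.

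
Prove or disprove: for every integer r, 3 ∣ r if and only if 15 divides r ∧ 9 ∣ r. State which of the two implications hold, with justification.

Not equivalent: only (⇐) holds.

(⟹) This fails: take r = 3. Certainly 3 ∣ 3, but 15 ∤ 3.

(⟸) Suppose 15 ∣ r and 9 ∣ r. Any common multiple of 15 and 9 is a multiple of their lcm; here lcm(15, 9) = 15·9/gcd(15, 9) = 135/3 = 45, so 45 ∣ r. Since 3 ∣ 45, it follows that 3 ∣ r.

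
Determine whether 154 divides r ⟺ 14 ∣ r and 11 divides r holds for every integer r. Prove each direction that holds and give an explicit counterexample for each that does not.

(⟹) If 154 ∣ r, write r = 154q. Since 154 = 11·14, r = 14·(11q), so 14 ∣ r; and since 154 = 14·11, r = 11·(14q), so 11 ∣ r.

(⟸) Suppose 14 ∣ r and 11 ∣ r. Any common multiple of 14 and 11 is a multiple of their lcm; here gcd(14, 11) = 1, so lcm(14, 11) = 14·11 = 154, so 154 ∣ r.

Both directions hold.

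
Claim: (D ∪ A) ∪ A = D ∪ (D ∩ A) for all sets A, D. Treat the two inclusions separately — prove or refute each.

Only the reverse inclusion holds.

(⊆) This inclusion fails. Take A = {1}, D = ∅; then 1 ∈ (D ∪ A) ∪ A but 1 ∉ D ∪ (D ∩ A).

(⊇) Let x ∈ D ∪ (D ∩ A). Then either x ∈ D and x ∉ A; or x ∈ A ∩ D. In each case x ∈ (D ∪ A) ∪ A, so D ∪ (D ∩ A) ⊆ (D ∪ A) ∪ A.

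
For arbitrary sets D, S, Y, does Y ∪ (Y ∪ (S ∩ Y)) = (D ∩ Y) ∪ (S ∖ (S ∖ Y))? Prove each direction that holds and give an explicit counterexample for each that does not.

The sets are not equal: only the reverse inclusion holds.

(⊇) Let x ∈ (D ∩ Y) ∪ (S ∖ (S ∖ Y)). Then either x ∈ D ∩ Y and x ∉ S; or x ∈ S ∩ Y and x ∉ D; or x ∈ D ∩ S ∩ Y. In each case x ∈ Y ∪ (Y ∪ (S ∩ Y)), so (D ∩ Y) ∪ (S ∖ (S ∖ Y)) ⊆ Y ∪ (Y ∪ (S ∩ Y)).

(⊆) This inclusion fails. Take D = ∅, S = ∅, Y = {1}; then 1 ∈ Y ∪ (Y ∪ (S ∩ Y)) but 1 ∉ (D ∩ Y) ∪ (S ∖ (S ∖ Y)).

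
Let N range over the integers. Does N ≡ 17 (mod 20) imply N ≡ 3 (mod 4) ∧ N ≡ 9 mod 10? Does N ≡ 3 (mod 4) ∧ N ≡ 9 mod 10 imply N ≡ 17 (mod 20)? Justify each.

(→) This fails: N = 17 gives 17 ≡ 17 (mod 20) but 17 ≡ 1 (mod 4), so the conjunction on the right does not hold.

(←) This fails: N = 19 satisfies both congruences on the right (19 ≡ 3 mod 4 and 19 ≡ 9 mod 10) yet 19 ≡ 19 (mod 20), not 17.

Both directions fail.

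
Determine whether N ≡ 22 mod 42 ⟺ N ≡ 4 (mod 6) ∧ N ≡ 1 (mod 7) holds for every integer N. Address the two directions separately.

Both directions hold; the statement is true.

Forward direction. Suppose N ≡ 22 (mod 42); write N = 42j + 22. Since 6 ∣ 42, reducing mod 6 gives N ≡ 22 ≡ 4 (mod 6); since 7 ∣ 42, reducing mod 7 gives N ≡ 22 ≡ 1 (mod 7).

Converse. If N ≡ 4 (mod 6) and N ≡ 1 (mod 7), then by the Chinese remainder theorem N ≡ 22 (mod 42). This is exactly N ≡ 22 (mod 42).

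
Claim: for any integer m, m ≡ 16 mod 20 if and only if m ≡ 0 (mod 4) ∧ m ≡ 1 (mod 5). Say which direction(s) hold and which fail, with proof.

Equivalent; both directions hold.

Forward direction. Suppose m ≡ 16 (mod 20); write m = 20j + 16. Since 4 ∣ 20, reducing mod 4 gives m ≡ 16 ≡ 0 (mod 4); since 5 ∣ 20, reducing mod 5 gives m ≡ 16 ≡ 1 (mod 5).

Converse. If m ≡ 0 (mod 4) and m ≡ 1 (mod 5), then by the Chinese remainder theorem m ≡ 16 (mod 20). This is exactly m ≡ 16 (mod 20).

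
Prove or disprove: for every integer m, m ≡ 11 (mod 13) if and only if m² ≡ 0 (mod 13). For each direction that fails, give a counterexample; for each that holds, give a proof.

(⇒) fails and (⇐) fails.

(→) This fails: take m = 11. Then 11 ≡ 11 (mod 13), but 11² = 121 ≡ 4 (mod 13), not 0.

(←) This fails: take m = 0. Then 0² = 0 ≡ 0 (mod 13), yet 0 ≡ 0 (mod 13), not 11.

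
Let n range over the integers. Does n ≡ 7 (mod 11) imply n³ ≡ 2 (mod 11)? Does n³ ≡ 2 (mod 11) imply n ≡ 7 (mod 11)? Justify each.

The biconditional holds.

(⟸) Suppose n³ ≡ 2 (mod 11). The only residue r in {0, …, 10} with r³ ≡ 2 (mod 11) is r = 7, so n ≡ 7 (mod 11).

(⟹) Suppose n ≡ 7 (mod 11). Write n = 11j + 7. Then (11j + 7)³ = 1331j³ + 2541j² + 1617j + 343 = 11(121j³ + 231j² + 147j + 31) + 2, so n³ ≡ 2 (mod 11).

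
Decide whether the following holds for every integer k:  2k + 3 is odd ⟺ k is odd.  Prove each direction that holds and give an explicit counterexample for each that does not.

Only the reverse direction holds.

[⇒] This fails: take k = 2. Then 2k + 3 = 7, which is odd, yet k = 2 is even, not odd.

[⇐] Suppose k is odd. Since 2 is even, 2k is even for every k, so 2k + 3 has the same parity as 3, which is odd. Hence 2k + 3 is odd.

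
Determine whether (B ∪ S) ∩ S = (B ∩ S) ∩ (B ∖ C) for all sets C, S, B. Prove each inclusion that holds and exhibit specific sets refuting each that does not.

(⊇) Let x ∈ (B ∩ S) ∩ (B ∖ C). Then x ∈ S ∩ B and x ∉ C, from which x ∈ (B ∪ S) ∩ S.

(⊆) This inclusion fails. Take C = ∅, S = {1}, B = ∅; then 1 ∈ (B ∪ S) ∩ S but 1 ∉ (B ∩ S) ∩ (B ∖ C).

The sets are not equal: only the reverse inclusion holds.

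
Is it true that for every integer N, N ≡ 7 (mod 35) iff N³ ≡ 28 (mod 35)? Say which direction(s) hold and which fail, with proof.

(→) Suppose N ≡ 7 (mod 35). Write N = 35j + 7. Then (35j + 7)³ = 42875j³ + 25725j² + 5145j + 343 = 35(1225j³ + 735j² + 147j + 9) + 28, so N³ ≡ 28 (mod 35).

(←) Conversely, suppose N³ ≡ 28 (mod 35). The only residue r in {0, …, 34} with r³ ≡ 28 (mod 35) is r = 7, so N ≡ 7 (mod 35).

Equivalent; both directions hold.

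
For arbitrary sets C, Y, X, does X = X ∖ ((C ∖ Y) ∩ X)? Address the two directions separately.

The sets are not equal: only the reverse inclusion holds.

(⊆) This inclusion fails. Take C = {1}, Y = ∅, X = {1}; then 1 ∈ X but 1 ∉ X ∖ ((C ∖ Y) ∩ X).

(⊇) Let x ∈ X ∖ ((C ∖ Y) ∩ X). Then either x ∈ X and x ∉ C, Y; or x ∈ Y ∩ X and x ∉ C; or x ∈ C ∩ Y ∩ X. In each case x ∈ X, so X ∖ ((C ∖ Y) ∩ X) ⊆ X.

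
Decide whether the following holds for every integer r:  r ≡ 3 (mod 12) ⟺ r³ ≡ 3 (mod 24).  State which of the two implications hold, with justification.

Forward direction. This fails: take r = 15. Then 15 ≡ 3 (mod 12), but 15³ = 3375 ≡ 15 (mod 24), not 3.

Converse. The residues r modulo 24 with r³ ≡ 3 (mod 24) are exactly {3}, and each is ≡ 3 (mod 12).

Only the reverse direction holds.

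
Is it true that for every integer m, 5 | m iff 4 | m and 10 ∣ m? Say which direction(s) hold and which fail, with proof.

Forward direction. This fails: take m = 5. Certainly 5 ∣ 5, but 4 ∤ 5.

Converse. Suppose 4 ∣ m and 10 ∣ m. Any common multiple of 4 and 10 is a multiple of their lcm; here lcm(4, 10) = 4·10/gcd(4, 10) = 40/2 = 20, so 20 ∣ m. Since 5 ∣ 20, it follows that 5 ∣ m.

The forward direction fails; the converse holds.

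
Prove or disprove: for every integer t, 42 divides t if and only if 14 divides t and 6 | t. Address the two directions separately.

Equivalent; both directions hold.

[⇒] If 42 ∣ t, write t = 42q. Since 42 = 3·14, t = 14·(3q), so 14 ∣ t; and since 42 = 7·6, t = 6·(7q), so 6 ∣ t.

[⇐] Suppose 14 ∣ t and 6 ∣ t. Any common multiple of 14 and 6 is a multiple of their lcm; here lcm(14, 6) = 14·6/gcd(14, 6) = 84/2 = 42, so 42 ∣ t.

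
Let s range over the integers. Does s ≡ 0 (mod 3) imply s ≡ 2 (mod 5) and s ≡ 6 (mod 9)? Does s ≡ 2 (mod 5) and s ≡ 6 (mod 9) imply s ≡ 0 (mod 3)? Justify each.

(⇒) fails; (⇐) holds.

(←) If s ≡ 2 (mod 5) and s ≡ 6 (mod 9), then by the Chinese remainder theorem s ≡ 42 (mod 45). Since 42 ≡ 0 (mod 3) and 3 ∣ 45, we get s ≡ 0 (mod 3).

(→) This fails: s = 0 gives 0 ≡ 0 (mod 3) but 0 ≡ 0 (mod 5), so the conjunction on the right does not hold.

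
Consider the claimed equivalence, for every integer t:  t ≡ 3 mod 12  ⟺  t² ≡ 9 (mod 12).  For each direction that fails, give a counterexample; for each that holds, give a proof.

Forward direction. Suppose t ≡ 3 mod 12. Write t = 12j + 3. Then (12j + 3)² = 144j² + 72j + 9 = 12(12j² + 6j) + 9, so t² ≡ 9 (mod 12).

Converse. This fails: take t = 9. Then 9² = 81 ≡ 9 (mod 12), yet 9 ≡ 9 (mod 12), not 3.

Only the forward implication holds.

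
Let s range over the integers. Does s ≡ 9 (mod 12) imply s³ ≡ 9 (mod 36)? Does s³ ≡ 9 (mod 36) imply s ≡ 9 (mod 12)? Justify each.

Both directions hold; the statement is true.

(⟸) The residues r modulo 36 with r³ ≡ 9 (mod 36) are exactly {9, 21, 33}, and each is ≡ 9 (mod 12).

(⟹) Suppose s ≡ 9 (mod 12). Working modulo 36, s ∈ {9, 21, 33}; for each such r, r³ ≡ 9 (mod 36).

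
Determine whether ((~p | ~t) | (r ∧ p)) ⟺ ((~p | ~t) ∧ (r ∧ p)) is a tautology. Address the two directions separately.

Not equivalent: only (⇐) holds.

(⟸) Assume the antecedent. If p is true, the antecedent forces (p = T, t = F, r = T), and (~p | ~t) | (r ∧ p) holds there. If p is false, the antecedent cannot hold. Either way (~p | ~t) | (r ∧ p) holds.

(⟹) This fails. Under p = F, t = F, r = F, the left side is true but the right side is false.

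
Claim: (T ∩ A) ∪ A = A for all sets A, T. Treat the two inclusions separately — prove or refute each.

Forward inclusion. Let x ∈ (T ∩ A) ∪ A. Then either x ∈ A and x ∉ T; or x ∈ A ∩ T. In each case x ∈ A, so (T ∩ A) ∪ A ⊆ A.

Reverse inclusion. Let x ∈ A. Then either x ∈ A and x ∉ T; or x ∈ A ∩ T. In each case x ∈ (T ∩ A) ∪ A, so A ⊆ (T ∩ A) ∪ A.

The two sets are equal.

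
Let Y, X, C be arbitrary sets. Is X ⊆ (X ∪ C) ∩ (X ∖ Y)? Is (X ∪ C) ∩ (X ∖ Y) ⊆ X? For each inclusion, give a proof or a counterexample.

(⟹) This inclusion fails. Take Y = {1}, X = {1}, C = ∅; then 1 ∈ X but 1 ∉ (X ∪ C) ∩ (X ∖ Y).

(⟸) Let x ∈ (X ∪ C) ∩ (X ∖ Y). Then either x ∈ X and x ∉ Y, C; or x ∈ X ∩ C and x ∉ Y. In each case x ∈ X, so (X ∪ C) ∩ (X ∖ Y) ⊆ X.

Only the reverse inclusion holds.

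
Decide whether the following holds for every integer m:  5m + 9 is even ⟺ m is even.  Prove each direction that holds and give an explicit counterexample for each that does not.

Both directions fail.

Forward direction. This fails: m = 7 gives 5m + 9 = 44, which is even, but 7 is odd, not even.

Converse. This also fails: m = 6 is even, but 5m + 9 = 39 is odd, not even.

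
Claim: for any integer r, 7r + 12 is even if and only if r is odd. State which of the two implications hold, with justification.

Neither direction holds.

(⟹) This fails: r = 0 gives 7r + 12 = 12, which is even, but 0 is even, not odd.

(⟸) This also fails: r = 3 is odd, but 7r + 12 = 33 is odd, not even.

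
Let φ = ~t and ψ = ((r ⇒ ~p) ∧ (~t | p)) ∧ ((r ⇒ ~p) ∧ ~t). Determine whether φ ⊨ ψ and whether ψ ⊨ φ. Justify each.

(⇒) fails; (⇐) holds.

[⇒] This fails. Under p = T, r = T, t = F, the left side is true but the right side is false.

[⇐] Assume the antecedent. If p is true, the antecedent forces (p = T, r = F, t = F), and ~t holds there. If p is false, the antecedent forces (p = F, r = F, t = F) or (p = F, r = T, t = F), and ~t holds there. Either way ~t holds.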